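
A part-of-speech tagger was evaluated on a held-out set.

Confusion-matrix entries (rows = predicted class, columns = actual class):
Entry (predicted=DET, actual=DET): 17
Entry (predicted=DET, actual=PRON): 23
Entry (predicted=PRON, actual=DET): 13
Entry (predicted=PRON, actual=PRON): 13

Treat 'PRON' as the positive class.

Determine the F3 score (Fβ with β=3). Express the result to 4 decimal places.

0.3714

Fβ = (1+β²)·TP / ((1+β²)·TP + β²·FN + FP), with β²=9
= 10·13 / (10·13 + 9·23 + 13) = 0.3714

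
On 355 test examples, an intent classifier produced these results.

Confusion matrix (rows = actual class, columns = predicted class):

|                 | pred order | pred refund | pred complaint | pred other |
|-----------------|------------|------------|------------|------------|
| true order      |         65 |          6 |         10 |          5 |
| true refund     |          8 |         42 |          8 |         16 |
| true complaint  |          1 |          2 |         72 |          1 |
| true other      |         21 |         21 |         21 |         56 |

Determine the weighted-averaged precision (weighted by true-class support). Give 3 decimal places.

0.669

Per-class precision (TP/(TP+FP)):
  order: TP=65, FP=8+1+21=30 → 65/95 = 0.6842
  refund: TP=42, FP=6+2+21=29 → 42/71 = 0.5915
  complaint: TP=72, FP=10+8+21=39 → 72/111 = 0.6486
  other: TP=56, FP=5+16+1=22 → 56/78 = 0.7179
Weighted-precision = Σ (supportᵢ/N)·precisionᵢ with N=355: (86/355)·0.6842 + (74/355)·0.5915 + (76/355)·0.6486 + (119/355)·0.7179 = 0.669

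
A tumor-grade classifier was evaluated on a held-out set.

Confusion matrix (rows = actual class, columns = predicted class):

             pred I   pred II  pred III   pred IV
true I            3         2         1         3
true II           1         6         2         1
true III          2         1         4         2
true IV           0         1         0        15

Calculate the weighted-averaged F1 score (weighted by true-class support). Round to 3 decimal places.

Per-class F1 score (2·TP/(2·TP+FP+FN)):
  I: TP=3, FP=1+2+0=3, FN=2+1+3=6 → 6/15 = 0.4000
  II: TP=6, FP=2+1+1=4, FN=1+2+1=4 → 12/20 = 0.6000
  III: TP=4, FP=1+2+0=3, FN=2+1+2=5 → 8/16 = 0.5000
  IV: TP=15, FP=3+1+2=6, FN=0+1+0=1 → 30/37 = 0.8108
Weighted-F1 score = Σ (supportᵢ/N)·F1 scoreᵢ with N=44: (9/44)·0.4000 + (10/44)·0.6000 + (9/44)·0.5000 + (16/44)·0.8108 = 0.615

0.615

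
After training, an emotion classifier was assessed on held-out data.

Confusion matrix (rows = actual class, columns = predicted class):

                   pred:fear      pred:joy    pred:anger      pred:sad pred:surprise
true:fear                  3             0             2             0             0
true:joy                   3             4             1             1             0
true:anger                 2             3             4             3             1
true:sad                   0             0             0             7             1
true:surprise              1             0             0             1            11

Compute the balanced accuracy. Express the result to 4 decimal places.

Balanced accuracy = mean of per-class recall.
  fear: recall = 3/5 = 0.60000
  joy: recall = 4/9 = 0.44444
  anger: recall = 4/13 = 0.30769
  sad: recall = 7/8 = 0.87500
  surprise: recall = 11/13 = 0.84615
Mean = (0.60000 + 0.44444 + 0.30769 + 0.87500 + 0.84615) / 5 = 0.6147

0.6147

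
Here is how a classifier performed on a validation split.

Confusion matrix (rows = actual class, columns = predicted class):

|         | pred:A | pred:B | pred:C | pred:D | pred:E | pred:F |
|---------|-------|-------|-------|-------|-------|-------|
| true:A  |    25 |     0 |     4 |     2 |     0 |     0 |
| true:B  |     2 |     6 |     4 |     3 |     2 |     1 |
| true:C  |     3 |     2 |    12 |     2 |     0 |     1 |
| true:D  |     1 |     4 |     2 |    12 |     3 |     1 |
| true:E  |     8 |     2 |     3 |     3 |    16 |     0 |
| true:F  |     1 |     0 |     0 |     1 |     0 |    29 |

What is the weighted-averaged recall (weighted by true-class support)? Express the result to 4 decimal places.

0.6452

Per-class recall (TP/(TP+FN)):
  A: TP=25, FN=0+4+2+0+0=6 → 25/31 = 0.80645
  B: TP=6, FN=2+4+3+2+1=12 → 6/18 = 0.33333
  C: TP=12, FN=3+2+2+0+1=8 → 12/20 = 0.60000
  D: TP=12, FN=1+4+2+3+1=11 → 12/23 = 0.52174
  E: TP=16, FN=8+2+3+3+0=16 → 16/32 = 0.50000
  F: TP=29, FN=1+0+0+1+0=2 → 29/31 = 0.93548
Weighted-recall = Σ (supportᵢ/N)·recallᵢ with N=155: (31/155)·0.80645 + (18/155)·0.33333 + (20/155)·0.60000 + (23/155)·0.52174 + (32/155)·0.50000 + (31/155)·0.93548 = 0.6452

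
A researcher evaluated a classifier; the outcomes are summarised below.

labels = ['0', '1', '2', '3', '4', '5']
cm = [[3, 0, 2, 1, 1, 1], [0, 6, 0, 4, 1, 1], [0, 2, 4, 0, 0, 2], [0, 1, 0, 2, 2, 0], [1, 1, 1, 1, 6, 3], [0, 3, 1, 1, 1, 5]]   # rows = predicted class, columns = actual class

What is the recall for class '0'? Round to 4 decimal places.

0.7500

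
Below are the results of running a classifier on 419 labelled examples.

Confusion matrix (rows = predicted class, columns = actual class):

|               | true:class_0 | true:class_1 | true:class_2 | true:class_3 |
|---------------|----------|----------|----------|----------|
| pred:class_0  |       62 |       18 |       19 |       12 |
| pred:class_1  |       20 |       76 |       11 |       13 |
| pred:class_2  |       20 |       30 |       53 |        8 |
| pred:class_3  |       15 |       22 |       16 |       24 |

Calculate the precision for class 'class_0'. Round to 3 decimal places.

0.559

One-vs-rest for 'class_0': TP = diagonal; FP = other classes predicted 'class_0'; FN = 'class_0' predicted as other.
precision = TP/(TP+FP).
class_0: TP=62, FP=18+19+12=49 → 62/111 = 0.5586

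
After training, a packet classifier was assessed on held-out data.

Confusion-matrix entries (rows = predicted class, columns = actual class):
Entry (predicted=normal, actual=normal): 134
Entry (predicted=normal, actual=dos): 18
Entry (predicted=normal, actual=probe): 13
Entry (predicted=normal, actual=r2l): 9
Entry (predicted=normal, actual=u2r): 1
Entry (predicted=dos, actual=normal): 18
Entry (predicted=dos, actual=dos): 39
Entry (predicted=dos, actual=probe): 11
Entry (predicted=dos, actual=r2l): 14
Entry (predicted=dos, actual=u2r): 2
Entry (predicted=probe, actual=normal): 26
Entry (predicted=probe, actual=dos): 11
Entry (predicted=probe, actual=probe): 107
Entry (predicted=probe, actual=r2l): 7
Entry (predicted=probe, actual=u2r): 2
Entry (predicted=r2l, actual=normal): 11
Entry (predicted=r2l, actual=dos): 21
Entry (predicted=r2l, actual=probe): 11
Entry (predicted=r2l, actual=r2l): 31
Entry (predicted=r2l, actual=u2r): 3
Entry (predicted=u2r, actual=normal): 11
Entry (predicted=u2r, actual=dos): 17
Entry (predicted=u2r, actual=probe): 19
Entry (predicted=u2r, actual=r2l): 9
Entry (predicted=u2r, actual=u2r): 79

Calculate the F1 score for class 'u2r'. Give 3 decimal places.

F1 score = 2·TP/(2·TP+FP+FN).
u2r: TP=79, FP=11+17+19+9=56, FN=1+2+2+3=8 → 158/222 = 0.7117

0.712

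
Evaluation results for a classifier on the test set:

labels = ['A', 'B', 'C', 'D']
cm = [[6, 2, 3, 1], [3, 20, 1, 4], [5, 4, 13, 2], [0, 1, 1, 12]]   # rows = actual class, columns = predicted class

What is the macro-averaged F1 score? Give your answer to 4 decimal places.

Per-class F1 score (2·TP/(2·TP+FP+FN)):
  A: TP=6, FP=3+5+0=8, FN=2+3+1=6 → 12/26 = 0.46154
  B: TP=20, FP=2+4+1=7, FN=3+1+4=8 → 40/55 = 0.72727
  C: TP=13, FP=3+1+1=5, FN=5+4+2=11 → 26/42 = 0.61905
  D: TP=12, FP=1+4+2=7, FN=0+1+1=2 → 24/33 = 0.72727
Macro-F1 score = mean = (0.46154 + 0.72727 + 0.61905 + 0.72727) / 4 = 0.6338

0.6338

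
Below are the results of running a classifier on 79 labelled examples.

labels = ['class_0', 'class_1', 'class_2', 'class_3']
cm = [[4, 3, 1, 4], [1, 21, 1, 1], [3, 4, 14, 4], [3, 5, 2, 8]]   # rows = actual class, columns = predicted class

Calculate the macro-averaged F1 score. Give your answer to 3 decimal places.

Per-class F1 score (2·TP/(2·TP+FP+FN)):
  class_0: TP=4, FP=1+3+3=7, FN=3+1+4=8 → 8/23 = 0.3478
  class_1: TP=21, FP=3+4+5=12, FN=1+1+1=3 → 42/57 = 0.7368
  class_2: TP=14, FP=1+1+2=4, FN=3+4+4=11 → 28/43 = 0.6512
  class_3: TP=8, FP=4+1+4=9, FN=3+5+2=10 → 16/35 = 0.4571
Macro-F1 score = mean = (0.3478 + 0.7368 + 0.6512 + 0.4571) / 4 = 0.548

0.548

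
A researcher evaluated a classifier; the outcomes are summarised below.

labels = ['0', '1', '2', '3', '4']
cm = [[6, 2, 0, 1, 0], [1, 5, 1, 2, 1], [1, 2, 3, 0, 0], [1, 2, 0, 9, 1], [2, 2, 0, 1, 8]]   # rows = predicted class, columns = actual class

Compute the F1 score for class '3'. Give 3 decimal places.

F1 score = 2·TP/(2·TP+FP+FN).
3: TP=9, FP=1+2+0+1=4, FN=1+2+0+1=4 → 18/26 = 0.6923

0.692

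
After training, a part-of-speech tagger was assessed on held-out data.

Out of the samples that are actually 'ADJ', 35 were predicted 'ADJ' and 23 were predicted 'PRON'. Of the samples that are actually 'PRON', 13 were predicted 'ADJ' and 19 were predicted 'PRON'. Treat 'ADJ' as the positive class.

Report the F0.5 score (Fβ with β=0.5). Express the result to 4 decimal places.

0.7000

Fβ = (1+β²)·TP / ((1+β²)·TP + β²·FN + FP), with β²=1/4
= 1.25·35 / (1.25·35 + 0.25·23 + 13) = 0.7000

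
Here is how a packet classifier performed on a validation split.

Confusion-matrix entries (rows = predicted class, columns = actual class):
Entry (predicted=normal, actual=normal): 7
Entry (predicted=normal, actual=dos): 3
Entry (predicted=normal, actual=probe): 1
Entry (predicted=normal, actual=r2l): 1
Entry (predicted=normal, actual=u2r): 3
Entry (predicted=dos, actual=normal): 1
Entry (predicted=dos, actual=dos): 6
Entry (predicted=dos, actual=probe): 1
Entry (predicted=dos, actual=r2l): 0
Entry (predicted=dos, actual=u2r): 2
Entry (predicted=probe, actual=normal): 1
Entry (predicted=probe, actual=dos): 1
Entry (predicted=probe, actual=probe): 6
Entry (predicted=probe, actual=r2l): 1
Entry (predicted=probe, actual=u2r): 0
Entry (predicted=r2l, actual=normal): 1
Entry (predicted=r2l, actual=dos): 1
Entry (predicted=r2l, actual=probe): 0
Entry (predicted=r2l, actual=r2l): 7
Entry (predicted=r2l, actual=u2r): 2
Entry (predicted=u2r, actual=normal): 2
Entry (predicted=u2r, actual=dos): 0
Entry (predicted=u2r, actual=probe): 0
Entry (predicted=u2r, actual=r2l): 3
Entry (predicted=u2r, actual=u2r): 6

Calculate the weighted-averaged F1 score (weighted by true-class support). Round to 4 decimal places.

0.5707

Per-class F1 score (2·TP/(2·TP+FP+FN)):
  normal: TP=7, FP=3+1+1+3=8, FN=1+1+1+2=5 → 14/27 = 0.51852
  dos: TP=6, FP=1+1+0+2=4, FN=3+1+1+0=5 → 12/21 = 0.57143
  probe: TP=6, FP=1+1+1+0=3, FN=1+1+0+0=2 → 12/17 = 0.70588
  r2l: TP=7, FP=1+1+0+2=4, FN=1+0+1+3=5 → 14/23 = 0.60870
  u2r: TP=6, FP=2+0+0+3=5, FN=3+2+0+2=7 → 12/24 = 0.50000
Weighted-F1 score = Σ (supportᵢ/N)·F1 scoreᵢ with N=56: (12/56)·0.51852 + (11/56)·0.57143 + (8/56)·0.70588 + (12/56)·0.60870 + (13/56)·0.50000 = 0.5707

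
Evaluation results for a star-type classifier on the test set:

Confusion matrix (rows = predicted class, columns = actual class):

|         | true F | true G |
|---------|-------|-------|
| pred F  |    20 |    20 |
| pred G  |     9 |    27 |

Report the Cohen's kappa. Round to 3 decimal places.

Observed agreement pₒ = trace/N = 47/76 = 0.6184
Expected agreement pₑ = Σ (rowᵢ·colᵢ)/N² = (29·40 + 47·36)/76² = 0.4938
κ = (pₒ − pₑ)/(1 − pₑ) = (0.6184 − 0.4938)/(1 − 0.4938) = 0.246

0.246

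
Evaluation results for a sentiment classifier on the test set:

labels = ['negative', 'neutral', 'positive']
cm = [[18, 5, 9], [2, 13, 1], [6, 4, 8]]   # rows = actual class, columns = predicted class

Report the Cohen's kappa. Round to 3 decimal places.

Observed agreement pₒ = trace/N = 39/66 = 0.5909
Expected agreement pₑ = Σ (rowᵢ·colᵢ)/N² = (32·26 + 16·22 + 18·18)/66² = 0.3462
κ = (pₒ − pₑ)/(1 − pₑ) = (0.5909 − 0.3462)/(1 − 0.3462) = 0.374

0.374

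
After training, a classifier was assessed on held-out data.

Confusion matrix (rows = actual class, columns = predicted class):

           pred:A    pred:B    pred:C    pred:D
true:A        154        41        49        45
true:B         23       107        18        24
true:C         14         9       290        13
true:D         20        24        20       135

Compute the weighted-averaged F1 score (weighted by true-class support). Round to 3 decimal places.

Per-class F1 score (2·TP/(2·TP+FP+FN)):
  A: TP=154, FP=23+14+20=57, FN=41+49+45=135 → 308/500 = 0.6160
  B: TP=107, FP=41+9+24=74, FN=23+18+24=65 → 214/353 = 0.6062
  C: TP=290, FP=49+18+20=87, FN=14+9+13=36 → 580/703 = 0.8250
  D: TP=135, FP=45+24+13=82, FN=20+24+20=64 → 270/416 = 0.6490
Weighted-F1 score = Σ (supportᵢ/N)·F1 scoreᵢ with N=986: (289/986)·0.6160 + (172/986)·0.6062 + (326/986)·0.8250 + (199/986)·0.6490 = 0.690

0.690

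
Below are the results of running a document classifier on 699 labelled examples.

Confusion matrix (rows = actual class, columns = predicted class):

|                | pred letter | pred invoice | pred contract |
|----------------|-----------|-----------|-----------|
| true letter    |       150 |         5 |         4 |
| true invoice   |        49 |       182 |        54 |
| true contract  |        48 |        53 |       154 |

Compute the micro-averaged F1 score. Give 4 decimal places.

0.6953

Micro-averaging pools counts across classes: ΣTP=486, ΣFP=213, ΣFN=213.
Micro-F1 score = 2·TP/(2·TP+FP+FN) on pooled counts = 0.6953 (equals overall accuracy in single-label multiclass).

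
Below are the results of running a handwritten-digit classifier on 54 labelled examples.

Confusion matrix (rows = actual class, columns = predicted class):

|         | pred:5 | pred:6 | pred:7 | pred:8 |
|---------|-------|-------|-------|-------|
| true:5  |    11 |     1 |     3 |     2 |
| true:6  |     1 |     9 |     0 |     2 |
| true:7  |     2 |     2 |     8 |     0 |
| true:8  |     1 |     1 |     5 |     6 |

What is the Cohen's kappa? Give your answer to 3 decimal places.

Observed agreement pₒ = trace/N = 34/54 = 0.6296
Expected agreement pₑ = Σ (rowᵢ·colᵢ)/N² = (17·15 + 12·13 + 12·16 + 13·10)/54² = 0.2514
κ = (pₒ − pₑ)/(1 − pₑ) = (0.6296 − 0.2514)/(1 − 0.2514) = 0.505

0.505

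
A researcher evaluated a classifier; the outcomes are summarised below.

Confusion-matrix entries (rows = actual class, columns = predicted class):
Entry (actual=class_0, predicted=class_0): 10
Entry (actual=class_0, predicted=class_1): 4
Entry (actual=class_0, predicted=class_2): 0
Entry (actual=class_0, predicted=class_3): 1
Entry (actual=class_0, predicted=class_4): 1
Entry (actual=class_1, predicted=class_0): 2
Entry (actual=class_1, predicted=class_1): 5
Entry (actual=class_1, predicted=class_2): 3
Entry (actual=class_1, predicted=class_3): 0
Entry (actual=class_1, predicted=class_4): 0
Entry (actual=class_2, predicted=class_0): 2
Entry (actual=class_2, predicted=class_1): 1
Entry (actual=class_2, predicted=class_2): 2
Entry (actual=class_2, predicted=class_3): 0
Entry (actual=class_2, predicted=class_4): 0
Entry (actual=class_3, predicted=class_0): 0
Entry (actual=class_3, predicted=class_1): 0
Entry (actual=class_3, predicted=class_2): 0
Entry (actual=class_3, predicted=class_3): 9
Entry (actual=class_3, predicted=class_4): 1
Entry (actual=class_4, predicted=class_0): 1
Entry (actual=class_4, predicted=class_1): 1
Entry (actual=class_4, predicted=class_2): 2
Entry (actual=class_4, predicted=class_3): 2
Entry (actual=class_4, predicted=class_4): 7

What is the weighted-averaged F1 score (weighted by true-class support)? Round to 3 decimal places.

0.615

Per-class F1 score (2·TP/(2·TP+FP+FN)):
  class_0: TP=10, FP=2+2+0+1=5, FN=4+0+1+1=6 → 20/31 = 0.6452
  class_1: TP=5, FP=4+1+0+1=6, FN=2+3+0+0=5 → 10/21 = 0.4762
  class_2: TP=2, FP=0+3+0+2=5, FN=2+1+0+0=3 → 4/12 = 0.3333
  class_3: TP=9, FP=1+0+0+2=3, FN=0+0+0+1=1 → 18/22 = 0.8182
  class_4: TP=7, FP=1+0+0+1=2, FN=1+1+2+2=6 → 14/22 = 0.6364
Weighted-F1 score = Σ (supportᵢ/N)·F1 scoreᵢ with N=54: (16/54)·0.6452 + (10/54)·0.4762 + (5/54)·0.3333 + (10/54)·0.8182 + (13/54)·0.6364 = 0.615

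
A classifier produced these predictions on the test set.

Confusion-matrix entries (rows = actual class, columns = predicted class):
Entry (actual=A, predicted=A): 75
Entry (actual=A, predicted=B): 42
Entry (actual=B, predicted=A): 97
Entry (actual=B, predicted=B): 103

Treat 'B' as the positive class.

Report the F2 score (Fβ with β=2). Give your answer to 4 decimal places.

Fβ = (1+β²)·TP / ((1+β²)·TP + β²·FN + FP), with β²=4
= 5·103 / (5·103 + 4·97 + 42) = 0.5450

0.5450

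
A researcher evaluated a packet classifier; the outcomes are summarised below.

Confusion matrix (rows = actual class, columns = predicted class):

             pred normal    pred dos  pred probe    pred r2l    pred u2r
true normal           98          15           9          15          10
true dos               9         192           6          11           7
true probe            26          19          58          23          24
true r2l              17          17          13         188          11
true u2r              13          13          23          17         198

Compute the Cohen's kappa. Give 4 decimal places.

0.6333

Observed agreement pₒ = trace/N = 734/1032 = 0.71124
Expected agreement pₑ = Σ (rowᵢ·colᵢ)/N² = (147·163 + 225·256 + 150·109 + 246·254 + 264·250)/1032² = 0.21257
κ = (pₒ − pₑ)/(1 − pₑ) = (0.71124 − 0.21257)/(1 − 0.21257) = 0.6333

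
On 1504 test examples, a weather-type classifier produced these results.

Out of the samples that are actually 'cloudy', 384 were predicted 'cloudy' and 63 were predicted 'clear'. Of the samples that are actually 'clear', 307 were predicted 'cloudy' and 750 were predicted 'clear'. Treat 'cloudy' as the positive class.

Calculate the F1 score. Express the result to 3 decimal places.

0.675

Precision = TP/(TP+FP) = 384/691 = 0.5557
Recall = TP/(TP+FN) = 384/447 = 0.8591
F1 = 2·TP/(2·TP+FP+FN) = 768/1138 = 0.675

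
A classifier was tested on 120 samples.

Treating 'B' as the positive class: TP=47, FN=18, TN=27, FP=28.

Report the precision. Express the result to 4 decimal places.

Precision = TP/(TP+FP) = 47/(47+28) = 47/75 = 0.6267

0.6267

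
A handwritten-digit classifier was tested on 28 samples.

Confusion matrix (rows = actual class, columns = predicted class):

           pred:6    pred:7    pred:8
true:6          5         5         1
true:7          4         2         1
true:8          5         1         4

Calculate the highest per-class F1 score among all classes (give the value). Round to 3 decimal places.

0.500

Per-class F1 score (2·TP/(2·TP+FP+FN)):
  6: TP=5, FP=4+5=9, FN=5+1=6 → 10/25 = 0.4000
  7: TP=2, FP=5+1=6, FN=4+1=5 → 4/15 = 0.2667
  8: TP=4, FP=1+1=2, FN=5+1=6 → 8/16 = 0.5000
Highest is class '8' with F1 score = 0.500.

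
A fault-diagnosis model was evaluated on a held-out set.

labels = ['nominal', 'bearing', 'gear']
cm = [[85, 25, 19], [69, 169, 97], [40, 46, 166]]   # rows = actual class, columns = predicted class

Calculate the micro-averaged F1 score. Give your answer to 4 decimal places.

Micro-averaging pools counts across classes: ΣTP=420, ΣFP=296, ΣFN=296.
Micro-F1 score = 2·TP/(2·TP+FP+FN) on pooled counts = 0.5866 (equals overall accuracy in single-label multiclass).

0.5866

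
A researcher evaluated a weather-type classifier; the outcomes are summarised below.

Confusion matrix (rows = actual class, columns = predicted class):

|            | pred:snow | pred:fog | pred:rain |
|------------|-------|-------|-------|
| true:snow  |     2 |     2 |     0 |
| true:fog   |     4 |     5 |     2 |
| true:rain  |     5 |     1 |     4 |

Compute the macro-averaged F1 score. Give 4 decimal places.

0.4310

Per-class F1 score (2·TP/(2·TP+FP+FN)):
  snow: TP=2, FP=4+5=9, FN=2+0=2 → 4/15 = 0.26667
  fog: TP=5, FP=2+1=3, FN=4+2=6 → 10/19 = 0.52632
  rain: TP=4, FP=0+2=2, FN=5+1=6 → 8/16 = 0.50000
Macro-F1 score = mean = (0.26667 + 0.52632 + 0.50000) / 3 = 0.4310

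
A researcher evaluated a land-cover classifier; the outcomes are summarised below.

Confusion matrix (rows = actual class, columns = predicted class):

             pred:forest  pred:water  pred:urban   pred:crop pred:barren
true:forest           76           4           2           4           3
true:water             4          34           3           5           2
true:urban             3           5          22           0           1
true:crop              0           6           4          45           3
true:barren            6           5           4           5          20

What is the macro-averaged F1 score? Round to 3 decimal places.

0.707

Per-class F1 score (2·TP/(2·TP+FP+FN)):
  forest: TP=76, FP=4+3+0+6=13, FN=4+2+4+3=13 → 152/178 = 0.8539
  water: TP=34, FP=4+5+6+5=20, FN=4+3+5+2=14 → 68/102 = 0.6667
  urban: TP=22, FP=2+3+4+4=13, FN=3+5+0+1=9 → 44/66 = 0.6667
  crop: TP=45, FP=4+5+0+5=14, FN=0+6+4+3=13 → 90/117 = 0.7692
  barren: TP=20, FP=3+2+1+3=9, FN=6+5+4+5=20 → 40/69 = 0.5797
Macro-F1 score = mean = (0.8539 + 0.6667 + 0.6667 + 0.7692 + 0.5797) / 5 = 0.707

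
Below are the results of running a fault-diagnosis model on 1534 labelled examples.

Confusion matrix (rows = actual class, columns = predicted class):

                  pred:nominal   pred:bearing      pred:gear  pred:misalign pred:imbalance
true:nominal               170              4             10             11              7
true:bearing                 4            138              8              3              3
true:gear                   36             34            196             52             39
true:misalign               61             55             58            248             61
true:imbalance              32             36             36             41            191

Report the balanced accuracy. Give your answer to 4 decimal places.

0.6714

Balanced accuracy = mean of per-class recall.
  nominal: recall = 170/202 = 0.84158
  bearing: recall = 138/156 = 0.88462
  gear: recall = 196/357 = 0.54902
  misalign: recall = 248/483 = 0.51346
  imbalance: recall = 191/336 = 0.56845
Mean = (0.84158 + 0.88462 + 0.54902 + 0.51346 + 0.56845) / 5 = 0.6714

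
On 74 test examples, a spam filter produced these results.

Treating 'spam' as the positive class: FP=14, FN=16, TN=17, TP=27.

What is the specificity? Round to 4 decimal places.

0.5484

Specificity = TN/(TN+FP) = 17/(17+14) = 0.5484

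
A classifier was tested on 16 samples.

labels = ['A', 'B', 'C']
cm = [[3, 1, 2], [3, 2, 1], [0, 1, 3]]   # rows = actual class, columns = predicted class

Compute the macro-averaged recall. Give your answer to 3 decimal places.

Per-class recall (TP/(TP+FN)):
  A: TP=3, FN=1+2=3 → 3/6 = 0.5000
  B: TP=2, FN=3+1=4 → 2/6 = 0.3333
  C: TP=3, FN=0+1=1 → 3/4 = 0.7500
Macro-recall = mean = (0.5000 + 0.3333 + 0.7500) / 3 = 0.528

0.528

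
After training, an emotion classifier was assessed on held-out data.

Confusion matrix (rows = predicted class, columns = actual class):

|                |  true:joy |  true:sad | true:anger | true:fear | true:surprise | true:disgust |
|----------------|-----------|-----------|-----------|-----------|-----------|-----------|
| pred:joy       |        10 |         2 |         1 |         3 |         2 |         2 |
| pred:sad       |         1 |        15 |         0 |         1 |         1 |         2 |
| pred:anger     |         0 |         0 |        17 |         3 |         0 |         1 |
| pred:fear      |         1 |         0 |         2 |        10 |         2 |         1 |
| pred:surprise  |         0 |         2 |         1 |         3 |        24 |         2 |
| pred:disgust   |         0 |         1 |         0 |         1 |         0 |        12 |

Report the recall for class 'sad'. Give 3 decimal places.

0.750

recall = TP/(TP+FN).
sad: TP=15, FN=2+0+0+2+1=5 → 15/20 = 0.7500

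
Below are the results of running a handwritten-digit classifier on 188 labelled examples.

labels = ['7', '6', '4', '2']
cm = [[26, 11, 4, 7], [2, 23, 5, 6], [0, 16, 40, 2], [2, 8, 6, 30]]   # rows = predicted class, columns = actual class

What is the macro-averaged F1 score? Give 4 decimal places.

0.6308

Per-class F1 score (2·TP/(2·TP+FP+FN)):
  7: TP=26, FP=11+4+7=22, FN=2+0+2=4 → 52/78 = 0.66667
  6: TP=23, FP=2+5+6=13, FN=11+16+8=35 → 46/94 = 0.48936
  4: TP=40, FP=0+16+2=18, FN=4+5+6=15 → 80/113 = 0.70796
  2: TP=30, FP=2+8+6=16, FN=7+6+2=15 → 60/91 = 0.65934
Macro-F1 score = mean = (0.66667 + 0.48936 + 0.70796 + 0.65934) / 4 = 0.6308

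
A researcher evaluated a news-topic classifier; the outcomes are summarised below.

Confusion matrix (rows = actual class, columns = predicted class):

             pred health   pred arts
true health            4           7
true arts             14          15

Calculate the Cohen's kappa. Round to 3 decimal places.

-0.099

Observed agreement pₒ = trace/N = 19/40 = 0.4750
Expected agreement pₑ = Σ (rowᵢ·colᵢ)/N² = (11·18 + 29·22)/40² = 0.5225
κ = (pₒ − pₑ)/(1 − pₑ) = (0.4750 − 0.5225)/(1 − 0.5225) = -0.099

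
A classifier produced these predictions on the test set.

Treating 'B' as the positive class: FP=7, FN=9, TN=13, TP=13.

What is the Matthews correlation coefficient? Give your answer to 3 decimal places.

0.241

MCC = (TP·TN − FP·FN) / √((TP+FP)(TP+FN)(TN+FP)(TN+FN))
Numerator = 13·13 − 7·9 = 106
Denominator = √(20·22·20·22) = √193600 = 440.0000
MCC = 106 / 440.0000 = 0.241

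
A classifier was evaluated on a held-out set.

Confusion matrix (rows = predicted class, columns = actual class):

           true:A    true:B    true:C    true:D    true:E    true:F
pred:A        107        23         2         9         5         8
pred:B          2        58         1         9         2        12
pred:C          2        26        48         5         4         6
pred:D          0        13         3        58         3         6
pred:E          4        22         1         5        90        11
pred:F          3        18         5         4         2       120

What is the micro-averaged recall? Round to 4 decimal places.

0.6901

Micro-averaging pools counts across classes: ΣTP=481, ΣFP=216, ΣFN=216.
Micro-recall = TP/(TP+FN) on pooled counts = 0.6901 (equals overall accuracy in single-label multiclass).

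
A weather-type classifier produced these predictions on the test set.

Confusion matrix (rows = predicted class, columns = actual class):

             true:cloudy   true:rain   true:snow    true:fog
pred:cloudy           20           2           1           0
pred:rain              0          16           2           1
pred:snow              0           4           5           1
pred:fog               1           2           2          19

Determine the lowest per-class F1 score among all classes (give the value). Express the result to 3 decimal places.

0.500

Per-class F1 score (2·TP/(2·TP+FP+FN)):
  cloudy: TP=20, FP=2+1+0=3, FN=0+0+1=1 → 40/44 = 0.9091
  rain: TP=16, FP=0+2+1=3, FN=2+4+2=8 → 32/43 = 0.7442
  snow: TP=5, FP=0+4+1=5, FN=1+2+2=5 → 10/20 = 0.5000
  fog: TP=19, FP=1+2+2=5, FN=0+1+1=2 → 38/45 = 0.8444
Lowest is class 'snow' with F1 score = 0.500.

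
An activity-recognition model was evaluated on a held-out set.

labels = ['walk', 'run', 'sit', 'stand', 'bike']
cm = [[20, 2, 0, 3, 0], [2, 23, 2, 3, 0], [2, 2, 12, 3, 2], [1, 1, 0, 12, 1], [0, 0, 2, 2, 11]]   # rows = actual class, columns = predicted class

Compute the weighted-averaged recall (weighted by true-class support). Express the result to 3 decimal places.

0.736

Per-class recall (TP/(TP+FN)):
  walk: TP=20, FN=2+0+3+0=5 → 20/25 = 0.8000
  run: TP=23, FN=2+2+3+0=7 → 23/30 = 0.7667
  sit: TP=12, FN=2+2+3+2=9 → 12/21 = 0.5714
  stand: TP=12, FN=1+1+0+1=3 → 12/15 = 0.8000
  bike: TP=11, FN=0+0+2+2=4 → 11/15 = 0.7333
Weighted-recall = Σ (supportᵢ/N)·recallᵢ with N=106: (25/106)·0.8000 + (30/106)·0.7667 + (21/106)·0.5714 + (15/106)·0.8000 + (15/106)·0.7333 = 0.736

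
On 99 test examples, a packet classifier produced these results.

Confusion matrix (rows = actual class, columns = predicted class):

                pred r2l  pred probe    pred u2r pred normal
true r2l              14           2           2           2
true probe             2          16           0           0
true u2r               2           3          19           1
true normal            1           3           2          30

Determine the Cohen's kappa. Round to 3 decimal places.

Observed agreement pₒ = trace/N = 79/99 = 0.7980
Expected agreement pₑ = Σ (rowᵢ·colᵢ)/N² = (20·19 + 18·24 + 25·23 + 36·33)/99² = 0.2627
κ = (pₒ − pₑ)/(1 − pₑ) = (0.7980 − 0.2627)/(1 − 0.2627) = 0.726

0.726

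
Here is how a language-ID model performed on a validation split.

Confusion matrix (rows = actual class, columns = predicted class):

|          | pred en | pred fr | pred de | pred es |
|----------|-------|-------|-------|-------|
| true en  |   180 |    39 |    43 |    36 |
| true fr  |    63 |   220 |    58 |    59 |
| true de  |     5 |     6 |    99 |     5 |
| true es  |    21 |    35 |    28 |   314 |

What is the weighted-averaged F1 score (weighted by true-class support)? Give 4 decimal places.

0.6729

Per-class F1 score (2·TP/(2·TP+FP+FN)):
  en: TP=180, FP=63+5+21=89, FN=39+43+36=118 → 360/567 = 0.63492
  fr: TP=220, FP=39+6+35=80, FN=63+58+59=180 → 440/700 = 0.62857
  de: TP=99, FP=43+58+28=129, FN=5+6+5=16 → 198/343 = 0.57726
  es: TP=314, FP=36+59+5=100, FN=21+35+28=84 → 628/812 = 0.77340
Weighted-F1 score = Σ (supportᵢ/N)·F1 scoreᵢ with N=1211: (298/1211)·0.63492 + (400/1211)·0.62857 + (115/1211)·0.57726 + (398/1211)·0.77340 = 0.6729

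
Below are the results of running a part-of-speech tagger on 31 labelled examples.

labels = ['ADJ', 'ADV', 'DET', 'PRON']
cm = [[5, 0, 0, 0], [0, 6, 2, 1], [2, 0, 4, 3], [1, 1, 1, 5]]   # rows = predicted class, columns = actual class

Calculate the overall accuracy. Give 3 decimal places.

0.645

Accuracy = trace / total = (5+6+4+5=20) / 31 = 20/31 = 0.645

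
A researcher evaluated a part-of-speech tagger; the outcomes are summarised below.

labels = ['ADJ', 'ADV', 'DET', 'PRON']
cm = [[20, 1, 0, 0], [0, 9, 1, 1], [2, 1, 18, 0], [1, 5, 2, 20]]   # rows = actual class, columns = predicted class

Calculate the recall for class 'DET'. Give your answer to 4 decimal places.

Take TP from the diagonal, FP from the rest of the 'DET' prediction marginal, FN from the rest of the 'DET' actual marginal.
recall = TP/(TP+FN).
DET: TP=18, FN=2+1+0=3 → 18/21 = 0.85714

0.8571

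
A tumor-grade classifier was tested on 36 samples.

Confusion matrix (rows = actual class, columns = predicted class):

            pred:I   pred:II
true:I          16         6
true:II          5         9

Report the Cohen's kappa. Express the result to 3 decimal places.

0.365

Observed agreement pₒ = trace/N = 25/36 = 0.6944
Expected agreement pₑ = Σ (rowᵢ·colᵢ)/N² = (22·21 + 14·15)/36² = 0.5185
κ = (pₒ − pₑ)/(1 − pₑ) = (0.6944 − 0.5185)/(1 − 0.5185) = 0.365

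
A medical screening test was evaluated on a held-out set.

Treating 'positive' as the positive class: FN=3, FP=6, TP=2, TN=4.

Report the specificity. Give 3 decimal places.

Specificity = TN/(TN+FP) = 4/(4+6) = 0.400

0.400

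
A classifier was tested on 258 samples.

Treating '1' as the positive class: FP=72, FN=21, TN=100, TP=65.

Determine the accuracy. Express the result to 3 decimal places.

Accuracy = (TP+TN)/N = (65+100)/258 = 0.640

0.640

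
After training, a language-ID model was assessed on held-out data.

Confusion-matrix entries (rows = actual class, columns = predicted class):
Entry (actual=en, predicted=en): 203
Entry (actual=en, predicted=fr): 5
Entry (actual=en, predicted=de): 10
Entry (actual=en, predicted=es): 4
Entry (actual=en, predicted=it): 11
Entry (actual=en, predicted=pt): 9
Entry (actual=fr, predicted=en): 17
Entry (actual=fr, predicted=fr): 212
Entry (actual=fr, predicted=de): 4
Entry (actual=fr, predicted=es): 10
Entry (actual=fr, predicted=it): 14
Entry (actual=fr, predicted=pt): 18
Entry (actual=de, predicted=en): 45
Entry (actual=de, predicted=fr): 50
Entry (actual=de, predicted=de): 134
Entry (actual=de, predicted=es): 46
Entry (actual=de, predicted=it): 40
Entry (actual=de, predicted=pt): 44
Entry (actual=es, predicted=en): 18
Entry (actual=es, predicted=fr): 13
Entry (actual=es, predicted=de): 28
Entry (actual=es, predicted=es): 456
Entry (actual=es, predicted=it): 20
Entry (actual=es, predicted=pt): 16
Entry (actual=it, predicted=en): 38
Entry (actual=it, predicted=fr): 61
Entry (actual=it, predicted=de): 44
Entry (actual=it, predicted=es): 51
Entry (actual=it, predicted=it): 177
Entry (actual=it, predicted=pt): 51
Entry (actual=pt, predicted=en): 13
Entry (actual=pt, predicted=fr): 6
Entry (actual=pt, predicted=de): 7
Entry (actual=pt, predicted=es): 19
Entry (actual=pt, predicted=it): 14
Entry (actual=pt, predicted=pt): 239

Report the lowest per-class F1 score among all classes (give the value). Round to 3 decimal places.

0.457

Per-class F1 score (2·TP/(2·TP+FP+FN)):
  en: TP=203, FP=17+45+18+38+13=131, FN=5+10+4+11+9=39 → 406/576 = 0.7049
  fr: TP=212, FP=5+50+13+61+6=135, FN=17+4+10+14+18=63 → 424/622 = 0.6817
  de: TP=134, FP=10+4+28+44+7=93, FN=45+50+46+40+44=225 → 268/586 = 0.4573
  es: TP=456, FP=4+10+46+51+19=130, FN=18+13+28+20+16=95 → 912/1137 = 0.8021
  it: TP=177, FP=11+14+40+20+14=99, FN=38+61+44+51+51=245 → 354/698 = 0.5072
  pt: TP=239, FP=9+18+44+16+51=138, FN=13+6+7+19+14=59 → 478/675 = 0.7081
Lowest is class 'de' with F1 score = 0.457.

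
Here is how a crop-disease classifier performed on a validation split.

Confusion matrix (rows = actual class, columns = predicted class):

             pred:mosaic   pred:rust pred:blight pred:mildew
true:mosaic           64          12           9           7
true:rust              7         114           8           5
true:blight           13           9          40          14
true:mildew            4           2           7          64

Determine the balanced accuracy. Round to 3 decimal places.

0.726

Balanced accuracy = mean of per-class recall.
  mosaic: recall = 64/92 = 0.6957
  rust: recall = 114/134 = 0.8507
  blight: recall = 40/76 = 0.5263
  mildew: recall = 64/77 = 0.8312
Mean = (0.6957 + 0.8507 + 0.5263 + 0.8312) / 4 = 0.726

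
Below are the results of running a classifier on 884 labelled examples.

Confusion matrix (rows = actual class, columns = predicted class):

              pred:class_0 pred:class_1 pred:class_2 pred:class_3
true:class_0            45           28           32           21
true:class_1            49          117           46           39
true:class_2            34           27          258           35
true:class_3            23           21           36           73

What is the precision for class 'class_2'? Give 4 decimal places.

Take TP from the diagonal, FP from the rest of the 'class_2' prediction marginal, FN from the rest of the 'class_2' actual marginal.
precision = TP/(TP+FP).
class_2: TP=258, FP=32+46+36=114 → 258/372 = 0.69355

0.6935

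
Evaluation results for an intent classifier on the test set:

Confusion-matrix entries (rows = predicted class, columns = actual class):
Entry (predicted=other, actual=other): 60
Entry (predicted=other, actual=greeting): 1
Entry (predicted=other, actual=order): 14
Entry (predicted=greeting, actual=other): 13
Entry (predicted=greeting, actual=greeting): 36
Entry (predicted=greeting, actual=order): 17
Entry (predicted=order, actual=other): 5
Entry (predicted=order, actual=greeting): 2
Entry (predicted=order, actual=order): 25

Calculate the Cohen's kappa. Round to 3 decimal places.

0.544

Observed agreement pₒ = trace/N = 121/173 = 0.6994
Expected agreement pₑ = Σ (rowᵢ·colᵢ)/N² = (78·75 + 39·66 + 56·32)/173² = 0.3413
κ = (pₒ − pₑ)/(1 − pₑ) = (0.6994 − 0.3413)/(1 − 0.3413) = 0.544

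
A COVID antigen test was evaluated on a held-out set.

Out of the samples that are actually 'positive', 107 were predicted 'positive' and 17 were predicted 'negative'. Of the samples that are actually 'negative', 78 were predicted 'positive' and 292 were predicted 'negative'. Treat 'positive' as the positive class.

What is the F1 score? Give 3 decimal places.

0.693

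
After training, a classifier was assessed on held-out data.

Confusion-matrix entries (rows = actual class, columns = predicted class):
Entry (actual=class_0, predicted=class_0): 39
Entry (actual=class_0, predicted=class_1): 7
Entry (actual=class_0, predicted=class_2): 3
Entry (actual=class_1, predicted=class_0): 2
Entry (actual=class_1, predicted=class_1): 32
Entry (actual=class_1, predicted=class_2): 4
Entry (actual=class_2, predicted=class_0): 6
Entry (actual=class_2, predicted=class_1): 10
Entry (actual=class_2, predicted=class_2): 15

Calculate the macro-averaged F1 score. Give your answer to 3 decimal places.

0.705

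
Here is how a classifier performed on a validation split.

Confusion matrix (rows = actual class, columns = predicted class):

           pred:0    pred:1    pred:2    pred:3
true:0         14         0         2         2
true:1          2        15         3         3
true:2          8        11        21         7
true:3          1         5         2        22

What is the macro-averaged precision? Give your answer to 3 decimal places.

0.610

Per-class precision (TP/(TP+FP)):
  0: TP=14, FP=2+8+1=11 → 14/25 = 0.5600
  1: TP=15, FP=0+11+5=16 → 15/31 = 0.4839
  2: TP=21, FP=2+3+2=7 → 21/28 = 0.7500
  3: TP=22, FP=2+3+7=12 → 22/34 = 0.6471
Macro-precision = mean = (0.5600 + 0.4839 + 0.7500 + 0.6471) / 4 = 0.610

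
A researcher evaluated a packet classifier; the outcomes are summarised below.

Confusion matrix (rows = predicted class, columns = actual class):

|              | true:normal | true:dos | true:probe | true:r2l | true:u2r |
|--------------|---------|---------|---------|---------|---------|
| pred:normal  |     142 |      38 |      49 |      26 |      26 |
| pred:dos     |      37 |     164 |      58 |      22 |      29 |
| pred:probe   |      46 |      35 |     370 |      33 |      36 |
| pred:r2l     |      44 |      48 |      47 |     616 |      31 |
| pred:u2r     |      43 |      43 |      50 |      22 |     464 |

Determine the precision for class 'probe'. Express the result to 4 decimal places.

precision = TP/(TP+FP).
probe: TP=370, FP=46+35+33+36=150 → 370/520 = 0.71154

0.7115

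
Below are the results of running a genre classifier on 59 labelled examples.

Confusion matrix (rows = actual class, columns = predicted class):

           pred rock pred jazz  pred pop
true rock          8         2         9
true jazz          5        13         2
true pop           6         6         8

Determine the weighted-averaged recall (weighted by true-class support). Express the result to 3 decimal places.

Per-class recall (TP/(TP+FN)):
  rock: TP=8, FN=2+9=11 → 8/19 = 0.4211
  jazz: TP=13, FN=5+2=7 → 13/20 = 0.6500
  pop: TP=8, FN=6+6=12 → 8/20 = 0.4000
Weighted-recall = Σ (supportᵢ/N)·recallᵢ with N=59: (19/59)·0.4211 + (20/59)·0.6500 + (20/59)·0.4000 = 0.492

0.492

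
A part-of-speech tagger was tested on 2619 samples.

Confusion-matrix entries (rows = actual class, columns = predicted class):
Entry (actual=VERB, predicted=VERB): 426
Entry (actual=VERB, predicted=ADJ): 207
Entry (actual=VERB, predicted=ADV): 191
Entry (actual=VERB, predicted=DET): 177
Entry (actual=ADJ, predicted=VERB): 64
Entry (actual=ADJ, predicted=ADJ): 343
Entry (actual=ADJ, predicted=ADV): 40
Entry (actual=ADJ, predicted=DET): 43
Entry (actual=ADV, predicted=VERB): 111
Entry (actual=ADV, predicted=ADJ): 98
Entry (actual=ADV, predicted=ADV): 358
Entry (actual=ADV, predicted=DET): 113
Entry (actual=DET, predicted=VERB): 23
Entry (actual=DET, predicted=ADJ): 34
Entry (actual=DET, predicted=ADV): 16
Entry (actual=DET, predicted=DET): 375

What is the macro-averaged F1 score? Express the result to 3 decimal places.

0.579

Per-class F1 score (2·TP/(2·TP+FP+FN)):
  VERB: TP=426, FP=64+111+23=198, FN=207+191+177=575 → 852/1625 = 0.5243
  ADJ: TP=343, FP=207+98+34=339, FN=64+40+43=147 → 686/1172 = 0.5853
  ADV: TP=358, FP=191+40+16=247, FN=111+98+113=322 → 716/1285 = 0.5572
  DET: TP=375, FP=177+43+113=333, FN=23+34+16=73 → 750/1156 = 0.6488
Macro-F1 score = mean = (0.5243 + 0.5853 + 0.5572 + 0.6488) / 4 = 0.579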